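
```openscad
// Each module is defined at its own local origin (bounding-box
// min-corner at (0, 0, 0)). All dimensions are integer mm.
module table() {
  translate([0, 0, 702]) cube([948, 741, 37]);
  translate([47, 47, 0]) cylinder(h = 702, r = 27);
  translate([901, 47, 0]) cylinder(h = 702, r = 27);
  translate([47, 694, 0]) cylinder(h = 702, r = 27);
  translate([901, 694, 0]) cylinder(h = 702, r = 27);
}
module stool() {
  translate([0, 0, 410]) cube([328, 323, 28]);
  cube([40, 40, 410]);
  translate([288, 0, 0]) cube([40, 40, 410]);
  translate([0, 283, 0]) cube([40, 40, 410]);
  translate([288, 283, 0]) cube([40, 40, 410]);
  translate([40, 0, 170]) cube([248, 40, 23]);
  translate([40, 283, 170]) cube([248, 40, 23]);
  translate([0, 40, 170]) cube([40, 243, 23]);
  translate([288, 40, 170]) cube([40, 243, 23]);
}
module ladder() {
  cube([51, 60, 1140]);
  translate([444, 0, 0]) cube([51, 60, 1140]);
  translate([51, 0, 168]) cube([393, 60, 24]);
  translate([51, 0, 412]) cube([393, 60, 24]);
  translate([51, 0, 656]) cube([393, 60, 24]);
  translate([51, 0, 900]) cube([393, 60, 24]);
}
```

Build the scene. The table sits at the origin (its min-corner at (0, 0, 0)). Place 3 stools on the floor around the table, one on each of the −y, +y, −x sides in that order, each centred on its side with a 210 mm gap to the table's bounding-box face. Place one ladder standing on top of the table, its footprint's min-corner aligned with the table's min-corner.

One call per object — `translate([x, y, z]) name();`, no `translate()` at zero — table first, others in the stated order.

table();
translate([310, -533, 0]) stool();
translate([310, 951, 0]) stool();
translate([-538, 209, 0]) stool();
translate([0, 0, 739]) ladder();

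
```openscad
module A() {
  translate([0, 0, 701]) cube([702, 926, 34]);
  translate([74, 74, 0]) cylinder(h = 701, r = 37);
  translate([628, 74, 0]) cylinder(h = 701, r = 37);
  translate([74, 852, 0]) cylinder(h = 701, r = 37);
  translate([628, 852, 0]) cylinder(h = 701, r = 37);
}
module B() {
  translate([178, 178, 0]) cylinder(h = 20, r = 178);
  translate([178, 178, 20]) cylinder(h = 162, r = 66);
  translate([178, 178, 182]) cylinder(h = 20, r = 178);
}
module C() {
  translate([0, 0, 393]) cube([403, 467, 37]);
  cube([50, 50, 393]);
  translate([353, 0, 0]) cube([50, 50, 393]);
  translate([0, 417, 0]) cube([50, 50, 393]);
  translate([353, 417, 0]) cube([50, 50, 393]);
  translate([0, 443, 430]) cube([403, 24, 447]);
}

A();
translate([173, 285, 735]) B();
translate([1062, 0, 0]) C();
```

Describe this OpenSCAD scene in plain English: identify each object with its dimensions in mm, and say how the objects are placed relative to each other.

A is a table with a 702×926 mm rectangular top, 34 mm thick, top surface at z = 735 mm, supported by four round legs of 74 mm diameter, each leg's bounding box inset 37 mm from the nearest pair of top edges, running from the floor.

B is a spool: two coaxial disc flanges of radius 178 mm and thickness 20 mm, joined by a core cylinder of radius 66 mm and height 162 mm. The lower flange rests on z = 0 and the three cylinders share a vertical axis.

C is a chair. The seat is a 403×467×37 mm slab with its top at z = 430 mm, on four 50×50 mm corner legs (flush with the seat edges, standing on z = 0). A flat backrest 24 mm thick, 447 mm tall, spans the full seat width and rises from the seat top along its +y edge, rear face flush with the rear of the seat.

The spool is on top of the table, centred. The chair is on the floor beside the table on its +x side.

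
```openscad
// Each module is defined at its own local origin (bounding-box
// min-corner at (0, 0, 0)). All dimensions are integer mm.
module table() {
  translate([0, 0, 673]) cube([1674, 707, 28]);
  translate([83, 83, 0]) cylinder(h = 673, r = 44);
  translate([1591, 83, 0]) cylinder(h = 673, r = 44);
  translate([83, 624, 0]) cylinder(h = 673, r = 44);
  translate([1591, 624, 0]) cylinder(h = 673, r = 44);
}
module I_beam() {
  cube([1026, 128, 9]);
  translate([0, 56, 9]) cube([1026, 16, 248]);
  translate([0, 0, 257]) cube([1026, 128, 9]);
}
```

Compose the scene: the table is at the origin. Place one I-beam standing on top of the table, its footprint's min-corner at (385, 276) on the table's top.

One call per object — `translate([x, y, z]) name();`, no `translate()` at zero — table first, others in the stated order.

table();
translate([385, 276, 701]) I_beam();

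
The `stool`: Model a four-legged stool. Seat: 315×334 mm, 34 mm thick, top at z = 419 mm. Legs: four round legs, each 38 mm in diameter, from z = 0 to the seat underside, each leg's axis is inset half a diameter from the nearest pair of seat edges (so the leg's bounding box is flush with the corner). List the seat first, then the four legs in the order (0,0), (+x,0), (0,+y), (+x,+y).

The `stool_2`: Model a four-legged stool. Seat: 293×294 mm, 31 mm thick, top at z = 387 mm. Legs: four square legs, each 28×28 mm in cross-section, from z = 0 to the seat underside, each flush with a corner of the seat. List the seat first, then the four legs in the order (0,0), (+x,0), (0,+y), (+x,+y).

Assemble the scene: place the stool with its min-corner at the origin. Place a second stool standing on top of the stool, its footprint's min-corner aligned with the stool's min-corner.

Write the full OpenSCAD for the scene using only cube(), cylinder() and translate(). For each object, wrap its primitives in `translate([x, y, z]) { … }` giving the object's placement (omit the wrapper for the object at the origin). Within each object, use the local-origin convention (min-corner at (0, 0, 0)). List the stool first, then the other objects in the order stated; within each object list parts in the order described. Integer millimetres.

translate([0, 0, 385]) cube([315, 334, 34]);
translate([19, 19, 0]) cylinder(h = 385, r = 19);
translate([296, 19, 0]) cylinder(h = 385, r = 19);
translate([19, 315, 0]) cylinder(h = 385, r = 19);
translate([296, 315, 0]) cylinder(h = 385, r = 19);
translate([0, 0, 419]) {
  translate([0, 0, 356]) cube([293, 294, 31]);
  cube([28, 28, 356]);
  translate([265, 0, 0]) cube([28, 28, 356]);
  translate([0, 266, 0]) cube([28, 28, 356]);
  translate([265, 266, 0]) cube([28, 28, 356]);
}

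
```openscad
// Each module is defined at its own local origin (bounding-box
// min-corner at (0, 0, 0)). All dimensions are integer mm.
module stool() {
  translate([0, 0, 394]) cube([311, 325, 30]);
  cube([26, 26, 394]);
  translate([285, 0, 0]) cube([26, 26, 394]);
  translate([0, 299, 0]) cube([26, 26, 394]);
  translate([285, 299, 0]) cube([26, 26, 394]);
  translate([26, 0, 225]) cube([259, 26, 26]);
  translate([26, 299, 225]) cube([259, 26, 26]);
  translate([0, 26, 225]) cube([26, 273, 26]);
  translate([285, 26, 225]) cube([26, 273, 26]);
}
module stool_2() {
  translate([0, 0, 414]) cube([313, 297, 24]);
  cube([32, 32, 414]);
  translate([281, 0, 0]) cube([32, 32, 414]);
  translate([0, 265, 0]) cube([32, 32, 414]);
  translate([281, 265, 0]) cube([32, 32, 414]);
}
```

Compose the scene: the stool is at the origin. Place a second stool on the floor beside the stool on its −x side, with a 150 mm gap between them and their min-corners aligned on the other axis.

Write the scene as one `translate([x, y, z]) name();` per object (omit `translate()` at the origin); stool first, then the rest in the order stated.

stool();
translate([-463, 0, 0]) stool_2();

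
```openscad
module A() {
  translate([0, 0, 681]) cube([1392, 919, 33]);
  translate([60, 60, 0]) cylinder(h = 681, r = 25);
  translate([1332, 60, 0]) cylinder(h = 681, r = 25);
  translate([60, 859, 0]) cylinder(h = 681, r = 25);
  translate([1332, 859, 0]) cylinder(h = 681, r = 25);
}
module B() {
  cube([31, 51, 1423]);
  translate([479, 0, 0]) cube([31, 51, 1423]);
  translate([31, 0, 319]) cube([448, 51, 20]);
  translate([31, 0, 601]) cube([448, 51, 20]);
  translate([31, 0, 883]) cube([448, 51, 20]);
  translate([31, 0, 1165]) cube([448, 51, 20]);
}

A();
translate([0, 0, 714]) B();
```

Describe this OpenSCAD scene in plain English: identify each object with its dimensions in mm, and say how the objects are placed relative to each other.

A is a table: top 1392 mm (x) × 919 mm (y), 33 mm thick, upper face at z = 714 mm, on four round legs of 50 mm diameter, each leg's bounding box inset 35 mm from the nearest pair of top edges, running from z = 0 to the bottom of the top.

B is a straight ladder. Two 31×51 mm vertical rails, 1423 mm tall, stand 510 mm apart (outside-to-outside) with their front faces coplanar on the −y side. 4 rungs, each 51 mm deep and 20 mm tall, span between the inner faces of the rails, front faces flush with the rails. The lowest rung's underside is at z = 319 mm and rungs are spaced 282 mm apart (underside to underside).

The ladder is on top of the table.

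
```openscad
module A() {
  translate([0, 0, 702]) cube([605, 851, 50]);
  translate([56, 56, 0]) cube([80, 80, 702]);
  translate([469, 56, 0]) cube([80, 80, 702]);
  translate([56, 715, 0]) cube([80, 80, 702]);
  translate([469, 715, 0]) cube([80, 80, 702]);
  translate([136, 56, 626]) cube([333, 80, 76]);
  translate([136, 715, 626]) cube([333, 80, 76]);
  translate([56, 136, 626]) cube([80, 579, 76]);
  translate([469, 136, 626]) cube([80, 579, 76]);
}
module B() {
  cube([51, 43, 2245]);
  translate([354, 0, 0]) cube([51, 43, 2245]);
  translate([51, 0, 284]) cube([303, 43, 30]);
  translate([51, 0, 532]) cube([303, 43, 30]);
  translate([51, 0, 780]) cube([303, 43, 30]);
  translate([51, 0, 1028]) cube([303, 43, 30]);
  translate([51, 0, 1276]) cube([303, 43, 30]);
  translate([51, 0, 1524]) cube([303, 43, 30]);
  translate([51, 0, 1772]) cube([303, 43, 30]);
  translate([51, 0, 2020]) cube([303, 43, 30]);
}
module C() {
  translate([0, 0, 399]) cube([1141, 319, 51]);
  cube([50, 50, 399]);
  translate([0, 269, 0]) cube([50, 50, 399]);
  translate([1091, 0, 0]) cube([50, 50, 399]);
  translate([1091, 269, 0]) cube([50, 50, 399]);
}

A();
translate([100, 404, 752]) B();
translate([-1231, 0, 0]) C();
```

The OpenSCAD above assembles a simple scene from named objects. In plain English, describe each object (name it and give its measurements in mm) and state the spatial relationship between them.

A is a table with a 605×851 mm rectangular top, 50 mm thick, top surface at z = 752 mm, supported by four 80×80 mm square legs, each inset 56 mm from the nearest pair of top edges, running from the floor. Four apron rails, 80 mm thick and 76 mm tall, run between adjacent legs with their top edges flush with the underside of the top and their outer faces flush with the legs' outer faces.

B is a straight ladder. Two 51×43 mm vertical rails, 2245 mm tall, stand 405 mm apart (outside-to-outside) with their front faces coplanar on the −y side. 8 rungs, each 43 mm deep and 30 mm tall, span between the inner faces of the rails, front faces flush with the rails. The lowest rung's underside is at z = 284 mm and rungs are spaced 248 mm apart (underside to underside).

C is a long wooden bench with a 1141 mm (x) × 319 mm (y) seat, 51 mm thick, its top surface 450 mm above the floor. Four 50 mm square legs at the seat corners, flush with the edges, run from z = 0 to the seat underside.

The ladder is on top of the table, centred. The bench is on the floor beside the table on its −x side.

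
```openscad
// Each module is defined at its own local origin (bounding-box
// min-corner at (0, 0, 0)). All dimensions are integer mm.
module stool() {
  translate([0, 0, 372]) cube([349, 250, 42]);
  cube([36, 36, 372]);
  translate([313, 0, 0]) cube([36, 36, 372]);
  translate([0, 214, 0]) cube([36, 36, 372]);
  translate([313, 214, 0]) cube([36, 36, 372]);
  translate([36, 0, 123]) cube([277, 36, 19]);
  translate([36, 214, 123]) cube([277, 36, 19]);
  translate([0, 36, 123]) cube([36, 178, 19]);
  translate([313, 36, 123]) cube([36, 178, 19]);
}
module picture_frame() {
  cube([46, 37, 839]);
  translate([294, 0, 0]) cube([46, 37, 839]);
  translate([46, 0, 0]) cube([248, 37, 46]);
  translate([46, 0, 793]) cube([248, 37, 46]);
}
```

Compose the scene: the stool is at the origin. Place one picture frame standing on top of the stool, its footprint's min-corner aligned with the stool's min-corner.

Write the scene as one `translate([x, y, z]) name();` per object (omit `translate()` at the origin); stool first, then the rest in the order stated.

stool();
translate([0, 0, 414]) picture_frame();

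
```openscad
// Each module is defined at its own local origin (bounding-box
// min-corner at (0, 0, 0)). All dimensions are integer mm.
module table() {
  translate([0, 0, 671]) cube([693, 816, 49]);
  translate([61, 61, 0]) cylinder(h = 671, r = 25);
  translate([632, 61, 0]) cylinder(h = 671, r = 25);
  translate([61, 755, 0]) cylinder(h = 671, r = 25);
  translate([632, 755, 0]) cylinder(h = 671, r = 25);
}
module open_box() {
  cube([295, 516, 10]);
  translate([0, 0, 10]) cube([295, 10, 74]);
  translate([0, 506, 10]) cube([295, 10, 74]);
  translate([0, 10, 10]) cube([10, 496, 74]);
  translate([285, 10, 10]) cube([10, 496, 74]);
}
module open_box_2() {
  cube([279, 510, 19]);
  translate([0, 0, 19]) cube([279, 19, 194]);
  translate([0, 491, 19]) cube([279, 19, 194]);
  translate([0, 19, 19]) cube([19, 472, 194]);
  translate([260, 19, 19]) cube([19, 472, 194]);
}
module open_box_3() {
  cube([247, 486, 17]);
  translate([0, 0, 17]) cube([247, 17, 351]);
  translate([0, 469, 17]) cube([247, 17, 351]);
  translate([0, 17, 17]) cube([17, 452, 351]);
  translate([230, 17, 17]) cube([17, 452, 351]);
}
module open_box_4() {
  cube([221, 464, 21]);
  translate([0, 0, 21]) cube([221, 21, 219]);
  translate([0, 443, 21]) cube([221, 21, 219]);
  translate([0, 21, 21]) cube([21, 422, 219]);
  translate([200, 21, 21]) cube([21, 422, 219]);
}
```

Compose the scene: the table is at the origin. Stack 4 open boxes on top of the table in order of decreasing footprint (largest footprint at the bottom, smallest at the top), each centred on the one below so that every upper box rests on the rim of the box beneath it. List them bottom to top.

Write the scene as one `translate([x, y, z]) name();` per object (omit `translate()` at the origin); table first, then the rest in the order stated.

table();
translate([199, 150, 720]) open_box();
translate([207, 153, 804]) open_box_2();
translate([223, 165, 1017]) open_box_3();
translate([236, 176, 1385]) open_box_4();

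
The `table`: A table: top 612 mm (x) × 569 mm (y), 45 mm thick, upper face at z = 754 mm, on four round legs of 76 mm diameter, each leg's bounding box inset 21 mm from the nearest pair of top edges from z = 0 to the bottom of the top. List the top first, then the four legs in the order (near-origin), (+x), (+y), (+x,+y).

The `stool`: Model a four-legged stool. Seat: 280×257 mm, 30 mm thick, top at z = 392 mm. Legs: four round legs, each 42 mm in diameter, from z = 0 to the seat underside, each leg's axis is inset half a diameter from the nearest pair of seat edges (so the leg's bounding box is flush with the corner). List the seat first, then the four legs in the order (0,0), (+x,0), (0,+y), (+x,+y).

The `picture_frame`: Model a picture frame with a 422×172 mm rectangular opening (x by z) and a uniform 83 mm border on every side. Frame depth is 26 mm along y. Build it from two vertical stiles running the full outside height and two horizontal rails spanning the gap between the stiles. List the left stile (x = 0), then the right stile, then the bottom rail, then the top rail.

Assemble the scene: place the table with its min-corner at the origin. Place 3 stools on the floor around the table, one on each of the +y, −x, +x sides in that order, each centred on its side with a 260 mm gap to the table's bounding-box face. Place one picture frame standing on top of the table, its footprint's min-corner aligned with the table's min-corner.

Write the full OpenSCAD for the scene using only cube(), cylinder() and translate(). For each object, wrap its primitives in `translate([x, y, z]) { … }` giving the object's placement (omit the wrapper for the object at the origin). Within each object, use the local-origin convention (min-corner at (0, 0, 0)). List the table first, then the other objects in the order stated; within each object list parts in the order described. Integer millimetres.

translate([0, 0, 709]) cube([612, 569, 45]);
translate([59, 59, 0]) cylinder(h = 709, r = 38);
translate([553, 59, 0]) cylinder(h = 709, r = 38);
translate([59, 510, 0]) cylinder(h = 709, r = 38);
translate([553, 510, 0]) cylinder(h = 709, r = 38);
translate([166, 829, 0]) {
  translate([0, 0, 362]) cube([280, 257, 30]);
  translate([21, 21, 0]) cylinder(h = 362, r = 21);
  translate([259, 21, 0]) cylinder(h = 362, r = 21);
  translate([21, 236, 0]) cylinder(h = 362, r = 21);
  translate([259, 236, 0]) cylinder(h = 362, r = 21);
}
translate([-540, 156, 0]) {
  translate([0, 0, 362]) cube([280, 257, 30]);
  translate([21, 21, 0]) cylinder(h = 362, r = 21);
  translate([259, 21, 0]) cylinder(h = 362, r = 21);
  translate([21, 236, 0]) cylinder(h = 362, r = 21);
  translate([259, 236, 0]) cylinder(h = 362, r = 21);
}
translate([872, 156, 0]) {
  translate([0, 0, 362]) cube([280, 257, 30]);
  translate([21, 21, 0]) cylinder(h = 362, r = 21);
  translate([259, 21, 0]) cylinder(h = 362, r = 21);
  translate([21, 236, 0]) cylinder(h = 362, r = 21);
  translate([259, 236, 0]) cylinder(h = 362, r = 21);
}
translate([0, 0, 754]) {
  cube([83, 26, 338]);
  translate([505, 0, 0]) cube([83, 26, 338]);
  translate([83, 0, 0]) cube([422, 26, 83]);
  translate([83, 0, 255]) cube([422, 26, 83]);
}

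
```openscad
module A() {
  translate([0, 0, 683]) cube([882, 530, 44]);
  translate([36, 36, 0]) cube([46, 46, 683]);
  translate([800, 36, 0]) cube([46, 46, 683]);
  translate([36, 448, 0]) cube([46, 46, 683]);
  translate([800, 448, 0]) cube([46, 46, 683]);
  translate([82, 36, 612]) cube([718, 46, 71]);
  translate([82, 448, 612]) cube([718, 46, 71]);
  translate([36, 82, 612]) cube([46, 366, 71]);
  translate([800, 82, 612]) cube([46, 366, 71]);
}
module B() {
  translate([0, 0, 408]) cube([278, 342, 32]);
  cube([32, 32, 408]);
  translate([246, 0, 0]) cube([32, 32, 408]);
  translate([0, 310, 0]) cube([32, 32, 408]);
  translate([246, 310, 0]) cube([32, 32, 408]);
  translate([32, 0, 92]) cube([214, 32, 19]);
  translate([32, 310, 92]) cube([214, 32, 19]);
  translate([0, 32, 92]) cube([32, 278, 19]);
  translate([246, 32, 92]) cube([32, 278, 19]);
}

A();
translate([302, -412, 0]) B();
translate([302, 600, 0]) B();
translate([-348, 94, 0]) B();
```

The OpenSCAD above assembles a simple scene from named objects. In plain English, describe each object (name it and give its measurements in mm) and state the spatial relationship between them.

A is a rectangular dining table. The top is 882×530×44 mm with its upper surface at z = 727 mm. It stands on four 46×46 mm square legs, each inset 36 mm from the nearest pair of top edges, running from the floor to the underside of the top. Four apron rails, 46 mm thick and 71 mm tall, run between adjacent legs with their top edges flush with the underside of the top and their outer faces flush with the legs' outer faces.

B is a simple wooden stool: a rectangular seat 278 mm (x) by 342 mm (y), 32 mm thick, top face at z = 440 mm, on four square legs, each 32×32 mm in cross-section. The legs rest on z = 0, each flush with a corner of the seat. Four stretchers, 32 mm wide and 19 mm tall, connect adjacent legs with their undersides at z = 92 mm, each running between the inner faces of the legs it joins and aligned with the legs' outer faces on the other axis.

Three stools sit around the table at the −y, +y, −x sides.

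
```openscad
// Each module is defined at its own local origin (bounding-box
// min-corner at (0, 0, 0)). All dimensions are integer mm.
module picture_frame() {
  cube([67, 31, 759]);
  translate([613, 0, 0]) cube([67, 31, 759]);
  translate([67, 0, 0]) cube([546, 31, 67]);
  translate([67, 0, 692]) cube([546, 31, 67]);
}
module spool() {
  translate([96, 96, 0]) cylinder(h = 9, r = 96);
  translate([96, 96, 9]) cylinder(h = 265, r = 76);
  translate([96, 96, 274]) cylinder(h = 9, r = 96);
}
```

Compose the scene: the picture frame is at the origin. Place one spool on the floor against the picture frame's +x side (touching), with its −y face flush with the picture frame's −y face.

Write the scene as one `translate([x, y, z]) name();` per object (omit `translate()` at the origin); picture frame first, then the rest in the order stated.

picture_frame();
translate([680, 0, 0]) spool();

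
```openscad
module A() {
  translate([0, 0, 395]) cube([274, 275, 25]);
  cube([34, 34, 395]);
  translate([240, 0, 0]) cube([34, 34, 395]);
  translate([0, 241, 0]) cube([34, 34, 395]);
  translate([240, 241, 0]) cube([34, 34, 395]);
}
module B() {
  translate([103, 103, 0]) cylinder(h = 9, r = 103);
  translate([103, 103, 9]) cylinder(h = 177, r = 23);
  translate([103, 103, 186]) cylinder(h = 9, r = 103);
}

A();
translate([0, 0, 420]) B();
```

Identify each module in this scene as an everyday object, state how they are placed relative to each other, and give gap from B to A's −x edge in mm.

The spool's min-x is at 0; the stool's min-x is 0; gap = 0 mm.

A is a stool. B is a spool. The spool is on top of the stool. The gap from the spool to the stool's −x edge is 0 mm.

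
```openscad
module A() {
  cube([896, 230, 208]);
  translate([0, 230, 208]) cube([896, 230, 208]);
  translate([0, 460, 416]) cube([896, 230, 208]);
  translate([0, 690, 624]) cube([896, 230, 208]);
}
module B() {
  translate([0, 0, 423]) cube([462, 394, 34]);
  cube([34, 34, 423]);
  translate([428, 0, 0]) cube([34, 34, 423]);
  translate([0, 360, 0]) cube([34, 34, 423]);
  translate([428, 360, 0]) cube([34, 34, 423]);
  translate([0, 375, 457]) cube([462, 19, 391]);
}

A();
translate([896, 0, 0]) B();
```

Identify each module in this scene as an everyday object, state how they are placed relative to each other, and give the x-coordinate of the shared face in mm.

The staircase's +x face and the chair's −x face are both at x = 896 mm.

A is a staircase. B is a chair. The chair is against the staircase's +x side, with their −y faces flush. The x-coordinate of the shared face is 896 mm.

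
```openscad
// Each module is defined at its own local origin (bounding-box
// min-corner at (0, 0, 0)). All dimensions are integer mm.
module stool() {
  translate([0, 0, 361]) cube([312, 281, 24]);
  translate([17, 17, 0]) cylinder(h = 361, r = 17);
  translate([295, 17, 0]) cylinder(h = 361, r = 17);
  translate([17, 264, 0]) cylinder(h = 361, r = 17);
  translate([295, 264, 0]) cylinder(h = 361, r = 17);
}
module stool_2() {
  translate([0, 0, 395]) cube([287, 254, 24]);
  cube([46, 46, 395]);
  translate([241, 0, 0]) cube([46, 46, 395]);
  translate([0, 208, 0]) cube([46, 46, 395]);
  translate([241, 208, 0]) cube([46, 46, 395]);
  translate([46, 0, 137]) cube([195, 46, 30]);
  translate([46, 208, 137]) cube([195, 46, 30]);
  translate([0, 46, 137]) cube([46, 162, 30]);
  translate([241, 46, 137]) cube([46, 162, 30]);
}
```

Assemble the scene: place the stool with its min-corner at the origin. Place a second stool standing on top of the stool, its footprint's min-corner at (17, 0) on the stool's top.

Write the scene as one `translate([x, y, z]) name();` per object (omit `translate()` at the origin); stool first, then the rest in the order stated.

stool();
translate([17, 0, 385]) stool_2();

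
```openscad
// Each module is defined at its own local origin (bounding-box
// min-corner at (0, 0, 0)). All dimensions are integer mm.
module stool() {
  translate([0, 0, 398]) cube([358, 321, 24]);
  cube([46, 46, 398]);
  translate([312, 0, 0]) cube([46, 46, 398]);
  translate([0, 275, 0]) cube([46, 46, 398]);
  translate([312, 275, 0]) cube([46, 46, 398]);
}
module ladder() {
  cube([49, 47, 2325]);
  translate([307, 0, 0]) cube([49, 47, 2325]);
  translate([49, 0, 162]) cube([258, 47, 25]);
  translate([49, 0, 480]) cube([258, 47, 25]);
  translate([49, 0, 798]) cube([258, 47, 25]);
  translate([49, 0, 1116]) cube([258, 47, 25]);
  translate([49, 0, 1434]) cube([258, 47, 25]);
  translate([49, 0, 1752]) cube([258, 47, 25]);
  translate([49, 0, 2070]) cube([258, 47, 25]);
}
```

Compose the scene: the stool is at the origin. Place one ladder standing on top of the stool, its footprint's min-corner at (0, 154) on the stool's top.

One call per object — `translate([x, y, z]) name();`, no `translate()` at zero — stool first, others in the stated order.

stool();
translate([0, 154, 422]) ladder();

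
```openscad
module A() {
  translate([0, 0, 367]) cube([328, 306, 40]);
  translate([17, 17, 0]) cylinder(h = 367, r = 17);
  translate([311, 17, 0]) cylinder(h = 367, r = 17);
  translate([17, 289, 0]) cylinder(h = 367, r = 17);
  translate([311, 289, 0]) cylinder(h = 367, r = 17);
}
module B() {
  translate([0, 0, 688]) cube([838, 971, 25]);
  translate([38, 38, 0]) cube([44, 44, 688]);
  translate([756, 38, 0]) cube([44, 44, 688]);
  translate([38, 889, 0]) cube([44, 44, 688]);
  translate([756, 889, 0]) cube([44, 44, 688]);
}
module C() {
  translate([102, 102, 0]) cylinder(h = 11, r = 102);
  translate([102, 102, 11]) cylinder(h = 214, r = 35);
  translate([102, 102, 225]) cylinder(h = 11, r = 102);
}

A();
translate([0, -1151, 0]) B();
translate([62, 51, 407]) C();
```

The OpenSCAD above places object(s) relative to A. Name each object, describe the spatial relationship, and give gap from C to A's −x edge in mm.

A is a stool. B is a table. C is a spool. The table is on the floor beside the stool on its −y side. The spool is on top of the stool, centred. The gap from the spool to the stool's −x edge is 62 mm.

The spool's min-x is at 62; the stool's min-x is 0; gap = 62 mm.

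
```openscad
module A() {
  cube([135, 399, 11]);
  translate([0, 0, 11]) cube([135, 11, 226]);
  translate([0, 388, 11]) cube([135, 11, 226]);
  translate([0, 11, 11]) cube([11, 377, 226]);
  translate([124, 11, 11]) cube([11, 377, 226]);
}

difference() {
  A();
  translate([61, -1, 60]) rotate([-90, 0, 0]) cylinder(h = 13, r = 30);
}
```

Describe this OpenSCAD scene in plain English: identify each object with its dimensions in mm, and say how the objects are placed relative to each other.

A is an open-topped rectangular box: outside dimensions 135×399×237 mm, with a uniform wall and base thickness of 11 mm. The base is a full 135×399 slab on the floor; four walls sit on top of the base. The front and back walls (the −y and +y sides) span the full width; the two side walls fit between them.

The open box has a circular hole of radius 30 mm through its front wall, centred at (x = 61, z = 60).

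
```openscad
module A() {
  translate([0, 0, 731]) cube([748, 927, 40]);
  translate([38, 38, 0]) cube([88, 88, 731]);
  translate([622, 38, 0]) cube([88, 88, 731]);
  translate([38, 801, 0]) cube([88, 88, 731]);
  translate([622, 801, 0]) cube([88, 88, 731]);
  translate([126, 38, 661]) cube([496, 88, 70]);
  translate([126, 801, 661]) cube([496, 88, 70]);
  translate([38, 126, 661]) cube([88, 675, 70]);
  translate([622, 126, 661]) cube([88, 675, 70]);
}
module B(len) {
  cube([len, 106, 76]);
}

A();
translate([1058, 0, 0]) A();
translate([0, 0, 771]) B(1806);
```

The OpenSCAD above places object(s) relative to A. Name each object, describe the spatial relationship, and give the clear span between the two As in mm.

Second table starts at x = 1058; first ends at x = 748; clear span = 1058 − 748 = 310 mm.

A is a table. B is a beam. A beam spans the tops of two tables. The clear span between the two tables is 310 mm.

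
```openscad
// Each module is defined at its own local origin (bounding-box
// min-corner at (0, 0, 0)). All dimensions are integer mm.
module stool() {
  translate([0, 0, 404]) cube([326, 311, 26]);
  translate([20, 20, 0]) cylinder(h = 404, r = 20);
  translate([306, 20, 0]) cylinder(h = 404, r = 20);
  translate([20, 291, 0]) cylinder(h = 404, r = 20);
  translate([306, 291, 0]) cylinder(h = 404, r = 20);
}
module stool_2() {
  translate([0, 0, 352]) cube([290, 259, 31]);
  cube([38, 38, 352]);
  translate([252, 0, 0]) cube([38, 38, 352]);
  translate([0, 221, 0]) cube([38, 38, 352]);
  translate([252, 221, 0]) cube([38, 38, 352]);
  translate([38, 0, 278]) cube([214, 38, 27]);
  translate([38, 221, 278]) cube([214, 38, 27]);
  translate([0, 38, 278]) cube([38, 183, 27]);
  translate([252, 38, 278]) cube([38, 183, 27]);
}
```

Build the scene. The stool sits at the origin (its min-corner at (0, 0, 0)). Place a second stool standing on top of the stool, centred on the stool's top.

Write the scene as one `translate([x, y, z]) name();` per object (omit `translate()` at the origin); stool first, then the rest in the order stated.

stool();
translate([18, 26, 430]) stool_2();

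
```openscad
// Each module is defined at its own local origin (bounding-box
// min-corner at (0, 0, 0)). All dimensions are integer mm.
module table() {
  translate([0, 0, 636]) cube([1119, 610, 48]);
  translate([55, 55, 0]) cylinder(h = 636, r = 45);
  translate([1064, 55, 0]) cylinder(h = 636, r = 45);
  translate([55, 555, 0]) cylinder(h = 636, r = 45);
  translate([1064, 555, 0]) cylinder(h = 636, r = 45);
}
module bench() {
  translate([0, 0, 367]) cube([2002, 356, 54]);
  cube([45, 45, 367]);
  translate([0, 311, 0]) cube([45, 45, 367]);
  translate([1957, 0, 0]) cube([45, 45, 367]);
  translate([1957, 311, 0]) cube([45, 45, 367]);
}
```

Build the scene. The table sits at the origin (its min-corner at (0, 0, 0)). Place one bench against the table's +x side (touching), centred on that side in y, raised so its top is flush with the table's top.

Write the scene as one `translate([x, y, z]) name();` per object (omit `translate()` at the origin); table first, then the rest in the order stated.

table();
translate([1119, 127, 263]) bench();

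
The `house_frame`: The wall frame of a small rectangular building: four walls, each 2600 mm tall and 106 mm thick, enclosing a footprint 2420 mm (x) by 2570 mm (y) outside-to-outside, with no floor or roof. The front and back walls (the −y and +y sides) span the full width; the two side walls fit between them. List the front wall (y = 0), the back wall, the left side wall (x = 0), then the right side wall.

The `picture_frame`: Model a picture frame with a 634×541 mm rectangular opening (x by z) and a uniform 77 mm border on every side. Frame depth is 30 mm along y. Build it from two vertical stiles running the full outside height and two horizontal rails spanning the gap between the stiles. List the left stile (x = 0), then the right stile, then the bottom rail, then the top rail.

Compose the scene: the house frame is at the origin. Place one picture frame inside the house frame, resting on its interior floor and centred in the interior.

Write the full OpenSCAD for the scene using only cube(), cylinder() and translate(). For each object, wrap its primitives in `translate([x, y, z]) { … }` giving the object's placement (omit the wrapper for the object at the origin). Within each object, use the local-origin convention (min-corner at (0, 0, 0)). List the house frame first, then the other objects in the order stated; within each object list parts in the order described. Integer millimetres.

cube([2420, 106, 2600]);
translate([0, 2464, 0]) cube([2420, 106, 2600]);
translate([0, 106, 0]) cube([106, 2358, 2600]);
translate([2314, 106, 0]) cube([106, 2358, 2600]);
translate([816, 1270, 0]) {
  cube([77, 30, 695]);
  translate([711, 0, 0]) cube([77, 30, 695]);
  translate([77, 0, 0]) cube([634, 30, 77]);
  translate([77, 0, 618]) cube([634, 30, 77]);
}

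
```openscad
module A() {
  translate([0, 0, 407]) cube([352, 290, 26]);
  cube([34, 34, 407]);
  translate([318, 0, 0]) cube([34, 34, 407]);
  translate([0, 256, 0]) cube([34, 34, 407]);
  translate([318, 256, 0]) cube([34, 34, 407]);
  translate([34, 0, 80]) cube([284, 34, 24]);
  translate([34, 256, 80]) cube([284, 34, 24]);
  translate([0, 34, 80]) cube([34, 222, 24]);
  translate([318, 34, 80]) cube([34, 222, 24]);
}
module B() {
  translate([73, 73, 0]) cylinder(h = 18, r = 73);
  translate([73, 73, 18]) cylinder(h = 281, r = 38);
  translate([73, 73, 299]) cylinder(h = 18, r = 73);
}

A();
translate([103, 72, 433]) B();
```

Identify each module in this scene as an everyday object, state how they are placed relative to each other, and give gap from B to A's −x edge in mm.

A is a stool. B is a spool. The spool is on top of the stool, centred. The gap from the spool to the stool's −x edge is 103 mm.

The spool's min-x is at 103; the stool's min-x is 0; gap = 103 mm.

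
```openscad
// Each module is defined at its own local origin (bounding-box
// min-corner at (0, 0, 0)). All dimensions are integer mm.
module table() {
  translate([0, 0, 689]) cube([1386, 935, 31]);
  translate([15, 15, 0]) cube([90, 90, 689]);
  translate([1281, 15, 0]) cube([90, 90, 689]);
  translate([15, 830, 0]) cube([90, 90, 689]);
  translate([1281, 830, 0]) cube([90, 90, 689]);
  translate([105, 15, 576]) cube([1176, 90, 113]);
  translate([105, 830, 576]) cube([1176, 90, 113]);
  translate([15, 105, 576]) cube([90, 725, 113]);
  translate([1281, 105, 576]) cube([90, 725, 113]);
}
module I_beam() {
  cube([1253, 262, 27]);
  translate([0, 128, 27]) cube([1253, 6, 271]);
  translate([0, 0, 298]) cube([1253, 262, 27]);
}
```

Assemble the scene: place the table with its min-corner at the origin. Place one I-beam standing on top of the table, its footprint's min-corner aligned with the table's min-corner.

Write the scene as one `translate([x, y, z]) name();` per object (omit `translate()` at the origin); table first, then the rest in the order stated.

table();
translate([0, 0, 720]) I_beam();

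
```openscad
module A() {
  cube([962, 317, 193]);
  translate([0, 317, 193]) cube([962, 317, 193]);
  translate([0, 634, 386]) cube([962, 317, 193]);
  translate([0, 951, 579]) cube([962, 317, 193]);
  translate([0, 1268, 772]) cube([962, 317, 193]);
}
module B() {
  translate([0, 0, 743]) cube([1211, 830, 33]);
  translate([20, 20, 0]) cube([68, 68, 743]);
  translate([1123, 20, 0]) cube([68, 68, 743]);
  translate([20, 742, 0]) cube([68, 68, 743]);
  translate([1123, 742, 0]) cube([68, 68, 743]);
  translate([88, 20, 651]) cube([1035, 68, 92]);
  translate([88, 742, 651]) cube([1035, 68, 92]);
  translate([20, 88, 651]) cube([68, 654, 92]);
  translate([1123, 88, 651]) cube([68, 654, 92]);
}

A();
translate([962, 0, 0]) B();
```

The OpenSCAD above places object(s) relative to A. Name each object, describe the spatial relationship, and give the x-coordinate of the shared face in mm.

The staircase's +x face and the table's −x face are both at x = 962 mm.

A is a staircase. B is a table. The table is against the staircase's +x side, with their −y faces flush. The x-coordinate of the shared face is 962 mm.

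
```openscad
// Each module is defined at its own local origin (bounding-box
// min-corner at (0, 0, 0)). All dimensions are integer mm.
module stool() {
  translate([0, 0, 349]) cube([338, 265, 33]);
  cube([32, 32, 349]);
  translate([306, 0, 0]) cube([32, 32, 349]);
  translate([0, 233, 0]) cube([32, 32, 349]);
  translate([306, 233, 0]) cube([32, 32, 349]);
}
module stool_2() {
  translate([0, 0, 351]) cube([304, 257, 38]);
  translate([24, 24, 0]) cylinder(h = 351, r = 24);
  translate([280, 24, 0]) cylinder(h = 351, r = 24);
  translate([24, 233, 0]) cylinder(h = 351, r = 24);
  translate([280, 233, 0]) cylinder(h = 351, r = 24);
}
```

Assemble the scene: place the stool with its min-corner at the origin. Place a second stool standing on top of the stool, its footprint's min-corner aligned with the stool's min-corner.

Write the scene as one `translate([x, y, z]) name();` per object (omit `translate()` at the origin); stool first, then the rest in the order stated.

stool();
translate([0, 0, 382]) stool_2();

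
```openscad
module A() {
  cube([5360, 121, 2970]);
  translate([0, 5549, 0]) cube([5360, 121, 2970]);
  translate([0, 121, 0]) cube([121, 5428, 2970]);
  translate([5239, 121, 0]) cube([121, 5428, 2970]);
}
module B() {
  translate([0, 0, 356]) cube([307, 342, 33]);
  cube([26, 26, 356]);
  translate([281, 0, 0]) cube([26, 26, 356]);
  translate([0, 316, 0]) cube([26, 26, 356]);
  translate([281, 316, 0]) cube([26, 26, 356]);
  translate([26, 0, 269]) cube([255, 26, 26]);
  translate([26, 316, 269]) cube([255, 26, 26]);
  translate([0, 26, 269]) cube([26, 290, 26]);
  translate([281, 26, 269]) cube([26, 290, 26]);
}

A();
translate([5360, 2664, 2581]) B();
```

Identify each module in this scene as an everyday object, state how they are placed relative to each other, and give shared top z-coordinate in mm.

Both tops at z = 2970 mm.

A is a house frame. B is a stool. The stool is beside the house frame with their tops flush at z = 2970. The shared top z-coordinate is 2970 mm.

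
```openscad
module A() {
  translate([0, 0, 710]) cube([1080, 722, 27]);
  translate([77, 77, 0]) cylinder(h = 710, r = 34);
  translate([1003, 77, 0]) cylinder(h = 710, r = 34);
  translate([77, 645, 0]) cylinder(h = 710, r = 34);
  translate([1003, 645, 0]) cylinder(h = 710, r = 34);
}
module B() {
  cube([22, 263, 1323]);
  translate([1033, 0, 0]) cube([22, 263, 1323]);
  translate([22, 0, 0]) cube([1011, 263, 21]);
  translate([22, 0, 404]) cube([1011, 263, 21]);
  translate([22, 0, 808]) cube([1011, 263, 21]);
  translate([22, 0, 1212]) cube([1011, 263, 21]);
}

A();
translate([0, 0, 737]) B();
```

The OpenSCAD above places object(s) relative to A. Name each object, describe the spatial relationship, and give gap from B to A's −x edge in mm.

The bookshelf's min-x is at 0; the table's min-x is 0; gap = 0 mm.

A is a table. B is a bookshelf. The bookshelf is on top of the table. The gap from the bookshelf to the table's −x edge is 0 mm.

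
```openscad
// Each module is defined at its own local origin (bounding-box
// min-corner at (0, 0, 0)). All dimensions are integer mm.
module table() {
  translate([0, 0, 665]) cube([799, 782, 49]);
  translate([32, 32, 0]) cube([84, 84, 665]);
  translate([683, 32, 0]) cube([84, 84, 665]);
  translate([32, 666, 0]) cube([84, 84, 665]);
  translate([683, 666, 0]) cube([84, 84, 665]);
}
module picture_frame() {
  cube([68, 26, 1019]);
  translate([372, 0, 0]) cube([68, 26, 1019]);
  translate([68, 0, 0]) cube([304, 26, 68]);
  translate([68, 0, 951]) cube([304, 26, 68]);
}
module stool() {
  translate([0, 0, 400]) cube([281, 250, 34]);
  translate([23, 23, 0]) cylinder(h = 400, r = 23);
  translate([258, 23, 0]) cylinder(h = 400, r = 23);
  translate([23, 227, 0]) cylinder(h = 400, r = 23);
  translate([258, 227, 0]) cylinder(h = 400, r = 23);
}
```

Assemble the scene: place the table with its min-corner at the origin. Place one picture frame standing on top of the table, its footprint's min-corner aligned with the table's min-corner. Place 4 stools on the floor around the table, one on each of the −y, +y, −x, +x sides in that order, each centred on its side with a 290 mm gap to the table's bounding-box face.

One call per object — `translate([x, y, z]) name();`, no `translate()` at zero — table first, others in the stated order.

table();
translate([0, 0, 714]) picture_frame();
translate([259, -540, 0]) stool();
translate([259, 1072, 0]) stool();
translate([-571, 266, 0]) stool();
translate([1089, 266, 0]) stool();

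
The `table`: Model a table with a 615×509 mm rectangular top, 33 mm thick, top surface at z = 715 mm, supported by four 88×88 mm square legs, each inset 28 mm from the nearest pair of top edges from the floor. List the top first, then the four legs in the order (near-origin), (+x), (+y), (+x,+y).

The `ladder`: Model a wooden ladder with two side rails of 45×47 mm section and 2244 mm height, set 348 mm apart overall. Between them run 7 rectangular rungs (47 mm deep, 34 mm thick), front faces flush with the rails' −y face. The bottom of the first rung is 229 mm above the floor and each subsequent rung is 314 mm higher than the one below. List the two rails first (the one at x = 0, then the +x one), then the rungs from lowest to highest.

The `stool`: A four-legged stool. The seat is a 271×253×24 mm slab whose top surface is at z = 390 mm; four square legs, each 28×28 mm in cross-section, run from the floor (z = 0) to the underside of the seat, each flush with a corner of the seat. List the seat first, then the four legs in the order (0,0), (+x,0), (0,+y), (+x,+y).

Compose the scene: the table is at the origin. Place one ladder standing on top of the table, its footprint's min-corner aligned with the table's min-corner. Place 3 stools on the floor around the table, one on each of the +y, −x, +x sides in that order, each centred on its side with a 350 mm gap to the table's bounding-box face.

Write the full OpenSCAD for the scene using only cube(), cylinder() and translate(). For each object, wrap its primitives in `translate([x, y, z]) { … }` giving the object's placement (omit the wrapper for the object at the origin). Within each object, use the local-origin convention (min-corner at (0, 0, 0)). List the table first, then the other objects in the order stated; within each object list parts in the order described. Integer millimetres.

translate([0, 0, 682]) cube([615, 509, 33]);
translate([28, 28, 0]) cube([88, 88, 682]);
translate([499, 28, 0]) cube([88, 88, 682]);
translate([28, 393, 0]) cube([88, 88, 682]);
translate([499, 393, 0]) cube([88, 88, 682]);
translate([0, 0, 715]) {
  cube([45, 47, 2244]);
  translate([303, 0, 0]) cube([45, 47, 2244]);
  translate([45, 0, 229]) cube([258, 47, 34]);
  translate([45, 0, 543]) cube([258, 47, 34]);
  translate([45, 0, 857]) cube([258, 47, 34]);
  translate([45, 0, 1171]) cube([258, 47, 34]);
  translate([45, 0, 1485]) cube([258, 47, 34]);
  translate([45, 0, 1799]) cube([258, 47, 34]);
  translate([45, 0, 2113]) cube([258, 47, 34]);
}
translate([172, 859, 0]) {
  translate([0, 0, 366]) cube([271, 253, 24]);
  cube([28, 28, 366]);
  translate([243, 0, 0]) cube([28, 28, 366]);
  translate([0, 225, 0]) cube([28, 28, 366]);
  translate([243, 225, 0]) cube([28, 28, 366]);
}
translate([-621, 128, 0]) {
  translate([0, 0, 366]) cube([271, 253, 24]);
  cube([28, 28, 366]);
  translate([243, 0, 0]) cube([28, 28, 366]);
  translate([0, 225, 0]) cube([28, 28, 366]);
  translate([243, 225, 0]) cube([28, 28, 366]);
}
translate([965, 128, 0]) {
  translate([0, 0, 366]) cube([271, 253, 24]);
  cube([28, 28, 366]);
  translate([243, 0, 0]) cube([28, 28, 366]);
  translate([0, 225, 0]) cube([28, 28, 366]);
  translate([243, 225, 0]) cube([28, 28, 366]);
}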